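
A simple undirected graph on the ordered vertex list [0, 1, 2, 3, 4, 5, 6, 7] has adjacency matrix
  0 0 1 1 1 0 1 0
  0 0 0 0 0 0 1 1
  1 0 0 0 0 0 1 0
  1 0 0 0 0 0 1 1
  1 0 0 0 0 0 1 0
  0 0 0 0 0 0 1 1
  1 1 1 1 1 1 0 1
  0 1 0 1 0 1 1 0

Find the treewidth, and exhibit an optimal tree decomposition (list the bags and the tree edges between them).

Treewidth 2.
One such decomposition:
Bags: B1 = {0, 4, 6}  B2 = {0, 3, 6}  B3 = {3, 6, 7}  B4 = {0, 2, 6}  B5 = {1, 6, 7}  B6 = {5, 6, 7}
Tree: B1–B2, B2–B3, B1–B4, B3–B5, B3–B6

Each bag holds 3 vertices, so the decomposition has width 2, which upper-bounds the treewidth. For the lower bound, the 3 vertices {0, 2, 6} are pairwise adjacent, and any tree decomposition puts a clique entirely inside one bag — forcing width ≥ 2. The upper and lower bounds meet at 2, so that is the treewidth.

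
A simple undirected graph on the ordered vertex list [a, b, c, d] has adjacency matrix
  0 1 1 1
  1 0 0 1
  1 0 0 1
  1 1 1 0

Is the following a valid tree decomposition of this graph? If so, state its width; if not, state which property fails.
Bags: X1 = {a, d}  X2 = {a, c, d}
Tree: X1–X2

A tree decomposition must satisfy three properties: every vertex lies in some bag; for every edge, both endpoints lie together in some bag; and for every vertex, the bags containing it form a connected subtree. Here vertex b appears in no bag, so the decomposition is invalid.

No — vertex b appears in no bag.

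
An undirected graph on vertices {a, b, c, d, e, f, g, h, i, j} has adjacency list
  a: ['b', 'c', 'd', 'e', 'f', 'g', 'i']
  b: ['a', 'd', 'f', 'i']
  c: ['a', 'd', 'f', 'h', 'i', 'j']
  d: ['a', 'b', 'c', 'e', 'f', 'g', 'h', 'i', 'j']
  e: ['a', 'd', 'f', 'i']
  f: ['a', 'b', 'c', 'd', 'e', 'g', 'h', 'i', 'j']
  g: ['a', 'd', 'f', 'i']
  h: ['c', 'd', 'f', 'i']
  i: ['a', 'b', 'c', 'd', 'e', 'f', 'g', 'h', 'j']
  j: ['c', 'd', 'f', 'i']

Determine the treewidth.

4

A width-4 tree decomposition is:
Bags: B1 = {a, c, d, f, i}  B2 = {a, b, d, f, i}  B3 = {c, d, f, i, j}  B4 = {a, d, e, f, i}  B5 = {a, d, f, g, i}  B6 = {c, d, f, h, i}
Tree: B1–B2, B1–B3, B1–B4, B2–B5, B1–B6
Each bag holds 5 vertices, so the decomposition has width 4, which upper-bounds the treewidth. For the lower bound, the 5 vertices {c, d, f, i, j} are pairwise adjacent, and any tree decomposition puts a clique entirely inside one bag — forcing width ≥ 4. The upper and lower bounds meet at 4, so that is the treewidth.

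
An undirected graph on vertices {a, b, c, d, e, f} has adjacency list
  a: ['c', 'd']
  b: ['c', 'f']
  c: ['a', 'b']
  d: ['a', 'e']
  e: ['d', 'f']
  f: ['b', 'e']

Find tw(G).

A width-2 tree decomposition is:
Bags: B1 = {b, c, f}  B2 = {a, c, f}  B3 = {a, d, f}  B4 = {d, e, f}
Tree: B1–B2, B2–B3, B3–B4
The largest bag has 3 vertices, giving width 2; this decomposition certifies tw(G) ≤ 2. Since f–b–c–a–d–e–f is a cycle in G, G is not acyclic. Forests are exactly the graphs of treewidth ≤ 1, so tw(G) ≥ 2. Combining the bounds, tw(G) = 2.

2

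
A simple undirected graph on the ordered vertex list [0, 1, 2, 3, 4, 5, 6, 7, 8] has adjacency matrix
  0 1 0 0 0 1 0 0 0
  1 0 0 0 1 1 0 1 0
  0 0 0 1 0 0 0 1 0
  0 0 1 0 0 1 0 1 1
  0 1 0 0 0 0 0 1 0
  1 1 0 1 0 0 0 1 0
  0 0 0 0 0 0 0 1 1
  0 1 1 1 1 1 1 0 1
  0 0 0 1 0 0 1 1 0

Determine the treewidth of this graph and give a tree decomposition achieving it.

Every bag has size at most 3, so the width is 3 − 1 = 2 and tw(G) ≤ 2. For the lower bound, the 3 vertices {0, 1, 5} are pairwise adjacent, and any tree decomposition puts a clique entirely inside one bag — forcing width ≥ 2. Therefore the treewidth is 2.

Treewidth 2.
One such decomposition:
Bags: B1 = {3, 5, 7}  B2 = {3, 7, 8}  B3 = {2, 3, 7}  B4 = {6, 7, 8}  B5 = {1, 5, 7}  B6 = {1, 4, 7}  B7 = {0, 1, 5}
Tree: B1–B2, B1–B3, B2–B4, B1–B5, B5–B6, B5–B7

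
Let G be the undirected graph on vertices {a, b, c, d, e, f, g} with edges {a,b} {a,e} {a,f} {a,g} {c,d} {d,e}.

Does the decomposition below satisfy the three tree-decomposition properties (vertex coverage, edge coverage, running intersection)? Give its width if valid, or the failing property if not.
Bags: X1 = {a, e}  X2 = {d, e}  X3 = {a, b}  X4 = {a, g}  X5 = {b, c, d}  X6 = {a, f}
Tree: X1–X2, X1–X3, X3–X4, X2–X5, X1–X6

A tree decomposition must satisfy three properties: every vertex lies in some bag; for every edge, both endpoints lie together in some bag; and for every vertex, the bags containing it form a connected subtree. Here bags containing vertex b are not connected in the tree, so the decomposition is invalid.

No — bags containing vertex b are not connected in the tree.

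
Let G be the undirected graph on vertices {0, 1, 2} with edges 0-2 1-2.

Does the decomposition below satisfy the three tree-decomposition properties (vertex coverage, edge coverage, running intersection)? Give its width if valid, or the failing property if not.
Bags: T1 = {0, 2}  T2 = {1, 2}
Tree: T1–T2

Checking the three conditions: (i) the bags cover all of {0, 1, 2}; (ii) for each edge, some bag contains both endpoints; (iii) the bags containing any fixed vertex form a subtree. All hold, so the decomposition is valid with width 2 − 1 = 1.

Yes; width 1.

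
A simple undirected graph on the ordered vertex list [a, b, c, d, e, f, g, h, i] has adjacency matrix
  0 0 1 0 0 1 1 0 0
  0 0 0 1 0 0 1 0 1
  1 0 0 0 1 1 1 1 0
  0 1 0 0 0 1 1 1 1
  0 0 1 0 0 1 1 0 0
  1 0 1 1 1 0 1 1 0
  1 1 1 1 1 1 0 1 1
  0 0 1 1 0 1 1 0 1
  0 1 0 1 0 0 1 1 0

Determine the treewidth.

A width-3 tree decomposition is:
Bags: B1 = {d, f, g, h}  B2 = {d, g, h, i}  B3 = {c, f, g, h}  B4 = {a, c, f, g}  B5 = {b, d, g, i}  B6 = {c, e, f, g}
Tree: B1–B2, B1–B3, B3–B4, B2–B5, B3–B6
Each bag holds 4 vertices, so the decomposition has width 3, which upper-bounds the treewidth. For the lower bound, the 4 vertices {d, f, g, h} are pairwise adjacent, and any tree decomposition puts a clique entirely inside one bag — forcing width ≥ 3. Hence tw(G) = 3 exactly.

3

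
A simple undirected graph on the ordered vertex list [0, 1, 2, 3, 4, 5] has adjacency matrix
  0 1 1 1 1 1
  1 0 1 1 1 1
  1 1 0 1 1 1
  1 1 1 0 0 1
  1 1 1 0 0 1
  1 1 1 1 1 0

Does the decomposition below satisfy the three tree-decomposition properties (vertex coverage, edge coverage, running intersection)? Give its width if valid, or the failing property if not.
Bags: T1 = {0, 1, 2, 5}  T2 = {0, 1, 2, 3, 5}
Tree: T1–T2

A tree decomposition must satisfy three properties: every vertex lies in some bag; for every edge, both endpoints lie together in some bag; and for every vertex, the bags containing it form a connected subtree. Here vertex 4 appears in no bag, so the decomposition is invalid.

No — vertex 4 appears in no bag.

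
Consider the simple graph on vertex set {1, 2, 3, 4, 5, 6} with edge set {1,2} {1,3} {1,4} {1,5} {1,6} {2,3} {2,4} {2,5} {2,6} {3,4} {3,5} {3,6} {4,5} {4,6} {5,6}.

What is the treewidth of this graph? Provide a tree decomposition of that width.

Treewidth 5.
One optimal decomposition is:
Bags: B1 = {1, 2, 3, 4, 5, 6}
Tree: (single bag)

A single bag containing all 6 vertices is trivially a valid decomposition of width 5. Conversely, {1, 2, 3, 4, 5, 6} is a clique of size 6, and the vertices of any clique must share a bag in every tree decomposition; so some bag has ≥ 6 vertices and tw(G) ≥ 5. Therefore the treewidth is 5.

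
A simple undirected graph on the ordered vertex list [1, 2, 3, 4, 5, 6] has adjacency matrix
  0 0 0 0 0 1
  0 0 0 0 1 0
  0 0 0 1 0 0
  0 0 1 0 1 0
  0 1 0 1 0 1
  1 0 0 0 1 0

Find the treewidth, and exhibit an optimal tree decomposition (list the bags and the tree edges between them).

The largest bag has 2 vertices, giving width 1; this decomposition certifies tw(G) ≤ 1. Since G has at least one edge (e.g. 3–4), it is not an edgeless graph, so tw(G) ≥ 1. Combining the bounds, tw(G) = 1.

Treewidth 1.
One optimal decomposition is:
Bags: B1 = {3, 4}  B2 = {4, 5}  B3 = {5, 6}  B4 = {1, 6}  B5 = {2, 5}
Tree: B1–B2, B2–B3, B3–B4, B3–B5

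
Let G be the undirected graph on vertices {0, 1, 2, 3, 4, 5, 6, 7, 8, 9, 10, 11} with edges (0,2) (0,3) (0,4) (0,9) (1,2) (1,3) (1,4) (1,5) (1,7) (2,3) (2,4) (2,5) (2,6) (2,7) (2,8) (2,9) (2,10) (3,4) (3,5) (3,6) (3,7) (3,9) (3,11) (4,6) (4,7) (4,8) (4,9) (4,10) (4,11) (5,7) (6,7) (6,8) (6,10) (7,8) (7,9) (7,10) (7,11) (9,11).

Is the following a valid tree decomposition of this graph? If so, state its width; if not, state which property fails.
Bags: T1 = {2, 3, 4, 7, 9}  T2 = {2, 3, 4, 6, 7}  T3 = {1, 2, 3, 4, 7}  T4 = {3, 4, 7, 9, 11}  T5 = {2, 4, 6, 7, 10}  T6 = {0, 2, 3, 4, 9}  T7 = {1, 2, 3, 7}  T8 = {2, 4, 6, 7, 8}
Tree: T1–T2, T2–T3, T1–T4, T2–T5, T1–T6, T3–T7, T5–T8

A tree decomposition must satisfy three properties: every vertex lies in some bag; for every edge, both endpoints lie together in some bag; and for every vertex, the bags containing it form a connected subtree. Here vertex 5 appears in no bag, so the decomposition is invalid.

No — vertex 5 appears in no bag.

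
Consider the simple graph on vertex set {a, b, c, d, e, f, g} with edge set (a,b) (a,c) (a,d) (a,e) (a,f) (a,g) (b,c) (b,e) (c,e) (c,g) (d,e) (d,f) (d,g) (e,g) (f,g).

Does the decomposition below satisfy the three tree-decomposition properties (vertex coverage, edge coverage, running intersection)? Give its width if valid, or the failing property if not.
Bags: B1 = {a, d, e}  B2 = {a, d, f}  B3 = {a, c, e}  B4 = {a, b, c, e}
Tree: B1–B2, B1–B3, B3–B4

A tree decomposition must satisfy three properties: every vertex lies in some bag; for every edge, both endpoints lie together in some bag; and for every vertex, the bags containing it form a connected subtree. Here vertex g appears in no bag, so the decomposition is invalid.

No — vertex g appears in no bag.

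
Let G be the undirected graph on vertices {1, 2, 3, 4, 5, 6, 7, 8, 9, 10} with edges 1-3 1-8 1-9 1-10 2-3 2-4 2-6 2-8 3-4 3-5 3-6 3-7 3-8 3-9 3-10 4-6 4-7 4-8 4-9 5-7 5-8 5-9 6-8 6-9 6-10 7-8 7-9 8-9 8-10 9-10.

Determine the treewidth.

4

A width-4 tree decomposition is:
Bags: B1 = {3, 4, 7, 8, 9}  B2 = {3, 4, 6, 8, 9}  B3 = {3, 5, 7, 8, 9}  B4 = {2, 3, 4, 6, 8}  B5 = {3, 6, 8, 9, 10}  B6 = {1, 3, 8, 9, 10}
Tree: B1–B2, B1–B3, B2–B4, B2–B5, B5–B6
The largest bag has 5 vertices, giving width 4; this decomposition certifies tw(G) ≤ 4. Conversely, {1, 3, 8, 9, 10} is a clique of size 5, and the vertices of any clique must share a bag in every tree decomposition; so some bag has ≥ 5 vertices and tw(G) ≥ 4. Combining the bounds, tw(G) = 4.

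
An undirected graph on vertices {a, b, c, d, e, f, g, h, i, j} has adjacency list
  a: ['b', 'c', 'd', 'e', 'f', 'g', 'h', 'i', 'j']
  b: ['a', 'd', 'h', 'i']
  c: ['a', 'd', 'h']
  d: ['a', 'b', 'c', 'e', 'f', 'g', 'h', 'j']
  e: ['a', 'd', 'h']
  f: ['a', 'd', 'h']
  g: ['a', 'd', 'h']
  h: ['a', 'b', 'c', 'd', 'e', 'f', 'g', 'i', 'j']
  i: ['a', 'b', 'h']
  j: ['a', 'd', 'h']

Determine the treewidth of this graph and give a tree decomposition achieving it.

Treewidth 3.
Bags: B1 = {a, d, h, j}  B2 = {a, b, d, h}  B3 = {a, d, e, h}  B4 = {a, d, f, h}  B5 = {a, d, g, h}  B6 = {a, b, h, i}  B7 = {a, c, d, h}
Tree: B1–B2, B2–B3, B3–B4, B1–B5, B2–B6, B2–B7

Each bag holds 4 vertices, so the decomposition has width 3, which upper-bounds the treewidth. For the lower bound, the 4 vertices {a, d, f, h} are pairwise adjacent, and any tree decomposition puts a clique entirely inside one bag — forcing width ≥ 3. Combining the bounds, tw(G) = 3.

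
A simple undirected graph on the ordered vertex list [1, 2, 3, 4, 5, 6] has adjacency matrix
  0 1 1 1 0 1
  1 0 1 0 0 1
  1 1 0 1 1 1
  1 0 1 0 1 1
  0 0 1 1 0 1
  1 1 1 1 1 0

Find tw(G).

3

A width-3 tree decomposition is:
Bags: B1 = {1, 3, 4, 6}  B2 = {1, 2, 3, 6}  B3 = {3, 4, 5, 6}
Tree: B1–B2, B1–B3
The largest bag has 4 vertices, giving width 3; this decomposition certifies tw(G) ≤ 3. Conversely, {1, 2, 3, 6} is a clique of size 4, and the vertices of any clique must share a bag in every tree decomposition; so some bag has ≥ 4 vertices and tw(G) ≥ 3. Hence tw(G) = 3 exactly.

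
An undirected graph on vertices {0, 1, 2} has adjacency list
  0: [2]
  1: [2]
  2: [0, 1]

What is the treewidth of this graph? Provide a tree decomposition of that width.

Treewidth 1.
One optimal decomposition is:
Bags: B1 = {1, 2}  B2 = {0, 2}
Tree: B1–B2

The largest bag has 2 vertices, giving width 1; this decomposition certifies tw(G) ≤ 1. Any graph with an edge has treewidth ≥ 1, and G has the edge 2–1. Therefore the treewidth is 1.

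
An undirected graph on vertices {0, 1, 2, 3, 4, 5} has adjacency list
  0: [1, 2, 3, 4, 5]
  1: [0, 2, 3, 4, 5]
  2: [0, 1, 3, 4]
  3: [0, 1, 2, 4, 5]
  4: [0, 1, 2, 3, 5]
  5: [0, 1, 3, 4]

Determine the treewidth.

4

A width-4 tree decomposition is:
Bags: B1 = {0, 1, 2, 3, 4}  B2 = {0, 1, 3, 4, 5}
Tree: B1–B2
Every bag has size at most 5, so the width is 5 − 1 = 4 and tw(G) ≤ 4. On the other hand G contains the 5-clique {0, 1, 2, 3, 4}. A clique must lie in a single bag of any decomposition, so no decomposition can have width below 4. Hence tw(G) = 4 exactly.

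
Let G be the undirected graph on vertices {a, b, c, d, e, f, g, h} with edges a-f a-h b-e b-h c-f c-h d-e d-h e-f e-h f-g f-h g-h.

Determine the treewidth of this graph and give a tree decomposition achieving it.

Every bag has size at most 3, so the width is 3 − 1 = 2 and tw(G) ≤ 2. On the other hand G contains the 3-clique {d, e, h}. A clique must lie in a single bag of any decomposition, so no decomposition can have width below 2. Combining the bounds, tw(G) = 2.

Treewidth 2.
Bags: B1 = {b, e, h}  B2 = {e, f, h}  B3 = {a, f, h}  B4 = {d, e, h}  B5 = {c, f, h}  B6 = {f, g, h}
Tree: B1–B2, B2–B3, B1–B4, B3–B5, B5–B6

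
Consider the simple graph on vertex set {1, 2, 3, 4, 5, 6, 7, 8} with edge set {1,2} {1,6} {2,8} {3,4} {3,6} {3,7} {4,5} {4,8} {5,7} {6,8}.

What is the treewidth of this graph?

2

A width-2 tree decomposition is:
Bags: B1 = {1, 2, 8}  B2 = {1, 6, 8}  B3 = {4, 6, 8}  B4 = {3, 4, 6}  B5 = {3, 4, 5}  B6 = {3, 5, 7}
Tree: B1–B2, B2–B3, B3–B4, B4–B5, B5–B6
The largest bag has 3 vertices, giving width 2; this decomposition certifies tw(G) ≤ 2. Since 2–1–6–8–2 is a cycle in G, G is not acyclic. Forests are exactly the graphs of treewidth ≤ 1, so tw(G) ≥ 2. Combining the bounds, tw(G) = 2.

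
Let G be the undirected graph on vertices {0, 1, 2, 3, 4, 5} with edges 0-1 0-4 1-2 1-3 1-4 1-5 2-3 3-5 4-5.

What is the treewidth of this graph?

2

A width-2 tree decomposition is:
Bags: B1 = {1, 4, 5}  B2 = {1, 3, 5}  B3 = {1, 2, 3}  B4 = {0, 1, 4}
Tree: B1–B2, B2–B3, B1–B4
Every bag has size at most 3, so the width is 3 − 1 = 2 and tw(G) ≤ 2. On the other hand G contains the 3-clique {0, 1, 4}. A clique must lie in a single bag of any decomposition, so no decomposition can have width below 2. Hence tw(G) = 2 exactly.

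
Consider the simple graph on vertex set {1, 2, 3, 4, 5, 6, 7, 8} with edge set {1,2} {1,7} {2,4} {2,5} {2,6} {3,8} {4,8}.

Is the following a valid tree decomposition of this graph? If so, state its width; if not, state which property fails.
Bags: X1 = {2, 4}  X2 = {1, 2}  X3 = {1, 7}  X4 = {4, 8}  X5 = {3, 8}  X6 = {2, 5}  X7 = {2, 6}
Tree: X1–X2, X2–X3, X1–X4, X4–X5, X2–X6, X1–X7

Yes; width 1.

Every vertex of G appears in some bag (union = {1, 2, 3, 4, 5, 6, 7, 8}); every edge is covered by a bag; and for each vertex v the set of bags containing v is connected in the bag tree. The decomposition is therefore valid. The largest bag has 2 vertices, so the width is 1.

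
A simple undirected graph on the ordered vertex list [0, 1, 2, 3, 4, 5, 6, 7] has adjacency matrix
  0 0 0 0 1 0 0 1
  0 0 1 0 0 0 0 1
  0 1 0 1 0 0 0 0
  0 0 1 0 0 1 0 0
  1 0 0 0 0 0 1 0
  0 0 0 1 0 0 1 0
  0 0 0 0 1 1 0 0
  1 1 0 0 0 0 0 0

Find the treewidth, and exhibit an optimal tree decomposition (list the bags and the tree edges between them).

Every bag has size at most 3, so the width is 3 − 1 = 2 and tw(G) ≤ 2. The edges 1–2–3–5–6–4–0–7–1 form a cycle, so G is not a tree and its treewidth is at least 2. The upper and lower bounds meet at 2, so that is the treewidth.

Treewidth 2.
One such decomposition:
Bags: B1 = {1, 2, 3}  B2 = {1, 3, 5}  B3 = {1, 5, 6}  B4 = {1, 4, 6}  B5 = {0, 1, 4}  B6 = {0, 1, 7}
Tree: B1–B2, B2–B3, B3–B4, B4–B5, B5–B6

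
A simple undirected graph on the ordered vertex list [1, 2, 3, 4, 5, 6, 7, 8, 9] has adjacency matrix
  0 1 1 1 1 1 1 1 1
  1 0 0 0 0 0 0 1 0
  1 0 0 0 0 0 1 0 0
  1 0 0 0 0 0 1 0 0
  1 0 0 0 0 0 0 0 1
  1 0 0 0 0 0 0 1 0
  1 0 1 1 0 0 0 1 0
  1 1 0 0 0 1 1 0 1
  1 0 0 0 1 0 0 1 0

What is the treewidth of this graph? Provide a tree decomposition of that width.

Treewidth 2.
One optimal decomposition is:
Bags: B1 = {1, 7, 8}  B2 = {1, 3, 7}  B3 = {1, 8, 9}  B4 = {1, 2, 8}  B5 = {1, 4, 7}  B6 = {1, 5, 9}  B7 = {1, 6, 8}
Tree: B1–B2, B1–B3, B1–B4, B2–B5, B3–B6, B3–B7

Every bag has size at most 3, so the width is 3 − 1 = 2 and tw(G) ≤ 2. On the other hand G contains the 3-clique {1, 8, 9}. A clique must lie in a single bag of any decomposition, so no decomposition can have width below 2. Therefore the treewidth is 2.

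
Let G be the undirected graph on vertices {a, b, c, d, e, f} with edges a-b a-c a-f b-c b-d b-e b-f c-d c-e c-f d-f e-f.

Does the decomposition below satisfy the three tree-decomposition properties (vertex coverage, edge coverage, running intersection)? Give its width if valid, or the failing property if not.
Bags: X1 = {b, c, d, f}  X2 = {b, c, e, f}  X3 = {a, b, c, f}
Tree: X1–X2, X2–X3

Yes; width 3.

Vertex coverage: the bags together contain {a, b, c, d, e, f}, the full vertex set. Edge coverage: each edge of G has both endpoints in at least one bag. Running intersection: for every vertex, the bags containing it form a connected subtree. All three properties hold, so this is a valid tree decomposition of width max|bag| − 1 = 3, and hence tw(G) ≤ 3.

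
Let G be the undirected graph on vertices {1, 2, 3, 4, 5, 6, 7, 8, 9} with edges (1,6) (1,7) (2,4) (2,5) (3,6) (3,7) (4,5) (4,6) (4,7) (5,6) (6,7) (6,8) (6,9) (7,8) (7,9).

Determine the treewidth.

2

A width-2 tree decomposition is:
Bags: B1 = {4, 6, 7}  B2 = {4, 5, 6}  B3 = {1, 6, 7}  B4 = {6, 7, 9}  B5 = {3, 6, 7}  B6 = {2, 4, 5}  B7 = {6, 7, 8}
Tree: B1–B2, B1–B3, B3–B4, B1–B5, B2–B6, B3–B7
Every bag has size at most 3, so the width is 3 − 1 = 2 and tw(G) ≤ 2. On the other hand G contains the 3-clique {2, 4, 5}. A clique must lie in a single bag of any decomposition, so no decomposition can have width below 2. The upper and lower bounds meet at 2, so that is the treewidth.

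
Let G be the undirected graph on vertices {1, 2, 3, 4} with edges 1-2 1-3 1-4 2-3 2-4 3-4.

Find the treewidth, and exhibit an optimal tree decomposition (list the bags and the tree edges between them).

Treewidth 3.
One such decomposition:
Bags: B1 = {1, 2, 3, 4}
Tree: (single bag)

With just one bag of size 4, the width is 4 − 1 = 3, so tw(G) ≤ 3. Conversely, {1, 2, 3, 4} is a clique of size 4, and the vertices of any clique must share a bag in every tree decomposition; so some bag has ≥ 4 vertices and tw(G) ≥ 3. Therefore the treewidth is 3.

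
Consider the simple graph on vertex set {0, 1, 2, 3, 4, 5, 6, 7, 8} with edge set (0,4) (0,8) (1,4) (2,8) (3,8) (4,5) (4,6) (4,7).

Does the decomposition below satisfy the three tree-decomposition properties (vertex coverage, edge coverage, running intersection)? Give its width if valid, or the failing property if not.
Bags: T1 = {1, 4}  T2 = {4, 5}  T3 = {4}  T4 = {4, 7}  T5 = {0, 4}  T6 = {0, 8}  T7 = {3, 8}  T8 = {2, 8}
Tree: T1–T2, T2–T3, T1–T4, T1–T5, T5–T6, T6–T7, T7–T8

A tree decomposition must satisfy three properties: every vertex lies in some bag; for every edge, both endpoints lie together in some bag; and for every vertex, the bags containing it form a connected subtree. Here vertex 6 appears in no bag, so the decomposition is invalid.

No — vertex 6 appears in no bag.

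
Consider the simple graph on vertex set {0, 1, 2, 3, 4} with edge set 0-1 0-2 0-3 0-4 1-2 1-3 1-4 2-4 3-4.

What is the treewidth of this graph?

A width-3 tree decomposition is:
Bags: B1 = {0, 1, 3, 4}  B2 = {0, 1, 2, 4}
Tree: B1–B2
Every bag has size at most 4, so the width is 4 − 1 = 3 and tw(G) ≤ 3. On the other hand G contains the 4-clique {0, 1, 2, 4}. A clique must lie in a single bag of any decomposition, so no decomposition can have width below 3. Therefore the treewidth is 3.

3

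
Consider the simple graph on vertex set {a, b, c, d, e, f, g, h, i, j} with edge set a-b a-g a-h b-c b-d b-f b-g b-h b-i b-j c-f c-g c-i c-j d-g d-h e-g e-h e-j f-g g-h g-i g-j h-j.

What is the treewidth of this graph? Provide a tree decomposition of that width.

Treewidth 3.
Bags: B1 = {b, g, h, j}  B2 = {b, c, g, j}  B3 = {a, b, g, h}  B4 = {b, c, g, i}  B5 = {b, d, g, h}  B6 = {b, c, f, g}  B7 = {e, g, h, j}
Tree: B1–B2, B1–B3, B2–B4, B1–B5, B2–B6, B1–B7

Each bag holds 4 vertices, so the decomposition has width 3, which upper-bounds the treewidth. On the other hand G contains the 4-clique {e, g, h, j}. A clique must lie in a single bag of any decomposition, so no decomposition can have width below 3. The upper and lower bounds meet at 3, so that is the treewidth.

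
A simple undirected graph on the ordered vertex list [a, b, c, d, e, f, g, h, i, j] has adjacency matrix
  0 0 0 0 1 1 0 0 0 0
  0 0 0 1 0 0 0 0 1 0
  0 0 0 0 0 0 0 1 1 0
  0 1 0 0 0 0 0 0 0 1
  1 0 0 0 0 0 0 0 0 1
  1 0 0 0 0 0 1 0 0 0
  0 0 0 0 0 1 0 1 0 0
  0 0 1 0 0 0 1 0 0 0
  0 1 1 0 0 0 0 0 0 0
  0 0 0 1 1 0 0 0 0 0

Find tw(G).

2

A width-2 tree decomposition is:
Bags: B1 = {b, c, i}  B2 = {b, c, d}  B3 = {c, d, j}  B4 = {c, e, j}  B5 = {a, c, e}  B6 = {a, c, f}  B7 = {c, f, g}  B8 = {c, g, h}
Tree: B1–B2, B2–B3, B3–B4, B4–B5, B5–B6, B6–B7, B7–B8
Every bag has size at most 3, so the width is 3 − 1 = 2 and tw(G) ≤ 2. The edges c–i–b–d–j–e–a–f–g–h–c form a cycle, so G is not a tree and its treewidth is at least 2. Combining the bounds, tw(G) = 2.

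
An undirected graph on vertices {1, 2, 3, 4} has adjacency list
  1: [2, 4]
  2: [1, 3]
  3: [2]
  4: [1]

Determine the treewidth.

A width-1 tree decomposition is:
Bags: B1 = {2, 3}  B2 = {1, 2}  B3 = {1, 4}
Tree: B1–B2, B2–B3
Each bag holds 2 vertices, so the decomposition has width 1, which upper-bounds the treewidth. G has an edge, so its treewidth is at least 1. Hence tw(G) = 1 exactly.

1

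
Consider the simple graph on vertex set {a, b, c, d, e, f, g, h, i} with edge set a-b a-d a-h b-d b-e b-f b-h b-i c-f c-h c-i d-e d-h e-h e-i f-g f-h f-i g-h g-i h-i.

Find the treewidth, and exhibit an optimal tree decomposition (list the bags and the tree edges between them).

Treewidth 3.
One optimal decomposition is:
Bags: B1 = {b, f, h, i}  B2 = {c, f, h, i}  B3 = {f, g, h, i}  B4 = {b, e, h, i}  B5 = {b, d, e, h}  B6 = {a, b, d, h}
Tree: B1–B2, B1–B3, B1–B4, B4–B5, B5–B6

The largest bag has 4 vertices, giving width 3; this decomposition certifies tw(G) ≤ 3. For the lower bound, the 4 vertices {f, g, h, i} are pairwise adjacent, and any tree decomposition puts a clique entirely inside one bag — forcing width ≥ 3. The upper and lower bounds meet at 3, so that is the treewidth.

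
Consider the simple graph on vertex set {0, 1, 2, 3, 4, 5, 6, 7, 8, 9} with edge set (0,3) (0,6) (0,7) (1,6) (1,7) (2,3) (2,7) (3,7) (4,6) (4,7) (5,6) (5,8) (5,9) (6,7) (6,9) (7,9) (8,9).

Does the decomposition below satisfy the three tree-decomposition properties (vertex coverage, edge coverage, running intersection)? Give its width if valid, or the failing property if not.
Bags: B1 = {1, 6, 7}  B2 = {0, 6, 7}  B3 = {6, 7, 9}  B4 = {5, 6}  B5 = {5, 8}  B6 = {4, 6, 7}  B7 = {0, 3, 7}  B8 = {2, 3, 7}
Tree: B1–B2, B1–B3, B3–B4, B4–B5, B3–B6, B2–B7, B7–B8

No — edge (9,5) lies in no bag.

A tree decomposition must satisfy three properties: every vertex lies in some bag; for every edge, both endpoints lie together in some bag; and for every vertex, the bags containing it form a connected subtree. Here edge (9,5) lies in no bag, so the decomposition is invalid.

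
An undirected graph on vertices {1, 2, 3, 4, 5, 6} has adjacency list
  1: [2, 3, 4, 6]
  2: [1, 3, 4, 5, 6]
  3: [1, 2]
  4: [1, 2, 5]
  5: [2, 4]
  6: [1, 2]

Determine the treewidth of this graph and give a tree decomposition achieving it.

Every bag has size at most 3, so the width is 3 − 1 = 2 and tw(G) ≤ 2. Conversely, {1, 2, 3} is a clique of size 3, and the vertices of any clique must share a bag in every tree decomposition; so some bag has ≥ 3 vertices and tw(G) ≥ 2. Therefore the treewidth is 2.

Treewidth 2.
One such decomposition:
Bags: B1 = {1, 2, 4}  B2 = {2, 4, 5}  B3 = {1, 2, 6}  B4 = {1, 2, 3}
Tree: B1–B2, B1–B3, B3–B4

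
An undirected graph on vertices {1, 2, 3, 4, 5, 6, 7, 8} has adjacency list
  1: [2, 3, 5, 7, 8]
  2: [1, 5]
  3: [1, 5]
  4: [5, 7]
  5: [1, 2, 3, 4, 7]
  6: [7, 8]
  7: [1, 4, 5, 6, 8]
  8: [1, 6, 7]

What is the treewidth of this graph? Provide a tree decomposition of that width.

Treewidth 2.
One such decomposition:
Bags: B1 = {1, 3, 5}  B2 = {1, 5, 7}  B3 = {1, 7, 8}  B4 = {4, 5, 7}  B5 = {1, 2, 5}  B6 = {6, 7, 8}
Tree: B1–B2, B2–B3, B2–B4, B2–B5, B3–B6

The largest bag has 3 vertices, giving width 2; this decomposition certifies tw(G) ≤ 2. Conversely, {1, 7, 8} is a clique of size 3, and the vertices of any clique must share a bag in every tree decomposition; so some bag has ≥ 3 vertices and tw(G) ≥ 2. Combining the bounds, tw(G) = 2.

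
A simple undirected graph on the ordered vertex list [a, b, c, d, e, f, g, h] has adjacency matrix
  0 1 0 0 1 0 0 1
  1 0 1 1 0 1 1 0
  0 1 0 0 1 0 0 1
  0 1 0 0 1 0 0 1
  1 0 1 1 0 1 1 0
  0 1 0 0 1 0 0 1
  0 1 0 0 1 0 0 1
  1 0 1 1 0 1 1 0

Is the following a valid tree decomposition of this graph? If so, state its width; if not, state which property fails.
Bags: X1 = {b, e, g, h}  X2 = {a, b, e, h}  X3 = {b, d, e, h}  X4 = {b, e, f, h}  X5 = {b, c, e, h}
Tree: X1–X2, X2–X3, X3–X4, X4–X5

Checking the three conditions: (i) the bags cover all of {a, b, c, d, e, f, g, h}; (ii) for each edge, some bag contains both endpoints; (iii) the bags containing any fixed vertex form a subtree. All hold, so the decomposition is valid with width 4 − 1 = 3.

Yes; width 3.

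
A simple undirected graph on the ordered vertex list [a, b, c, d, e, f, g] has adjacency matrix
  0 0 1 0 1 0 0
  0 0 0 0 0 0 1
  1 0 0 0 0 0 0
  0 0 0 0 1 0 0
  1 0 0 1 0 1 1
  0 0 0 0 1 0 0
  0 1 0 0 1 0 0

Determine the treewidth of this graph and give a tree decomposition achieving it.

Each bag holds 2 vertices, so the decomposition has width 1, which upper-bounds the treewidth. Any graph with an edge has treewidth ≥ 1, and G has the edge g–e. Hence tw(G) = 1 exactly.

Treewidth 1.
One optimal decomposition is:
Bags: B1 = {e, g}  B2 = {a, e}  B3 = {d, e}  B4 = {e, f}  B5 = {b, g}  B6 = {a, c}
Tree: B1–B2, B1–B3, B3–B4, B1–B5, B2–B6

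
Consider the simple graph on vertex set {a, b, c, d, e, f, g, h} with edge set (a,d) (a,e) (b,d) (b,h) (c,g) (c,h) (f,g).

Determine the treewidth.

A width-1 tree decomposition is:
Bags: B1 = {f, g}  B2 = {c, g}  B3 = {c, h}  B4 = {b, h}  B5 = {b, d}  B6 = {a, d}  B7 = {a, e}
Tree: B1–B2, B2–B3, B3–B4, B4–B5, B5–B6, B6–B7
Each bag holds 2 vertices, so the decomposition has width 1, which upper-bounds the treewidth. G has an edge, so its treewidth is at least 1. Hence tw(G) = 1 exactly.

1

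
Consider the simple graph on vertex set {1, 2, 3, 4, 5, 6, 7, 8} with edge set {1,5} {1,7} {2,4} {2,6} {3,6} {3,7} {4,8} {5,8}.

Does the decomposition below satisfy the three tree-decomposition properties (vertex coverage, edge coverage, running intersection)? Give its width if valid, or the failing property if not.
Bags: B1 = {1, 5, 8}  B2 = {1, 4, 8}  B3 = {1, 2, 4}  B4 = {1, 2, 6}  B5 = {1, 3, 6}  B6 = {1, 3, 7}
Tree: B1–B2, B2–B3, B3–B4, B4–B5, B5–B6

Every vertex of G appears in some bag (union = {1, 2, 3, 4, 5, 6, 7, 8}); every edge is covered by a bag; and for each vertex v the set of bags containing v is connected in the bag tree. The decomposition is therefore valid. The largest bag has 3 vertices, so the width is 2.

Yes; width 2.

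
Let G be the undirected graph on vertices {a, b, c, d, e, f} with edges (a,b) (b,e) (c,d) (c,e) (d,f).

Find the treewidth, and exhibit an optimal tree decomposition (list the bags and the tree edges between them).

Treewidth 1.
One optimal decomposition is:
Bags: B1 = {d, f}  B2 = {c, d}  B3 = {c, e}  B4 = {b, e}  B5 = {a, b}
Tree: B1–B2, B2–B3, B3–B4, B4–B5

Every bag has size at most 2, so the width is 2 − 1 = 1 and tw(G) ≤ 1. G has an edge, so its treewidth is at least 1. Therefore the treewidth is 1.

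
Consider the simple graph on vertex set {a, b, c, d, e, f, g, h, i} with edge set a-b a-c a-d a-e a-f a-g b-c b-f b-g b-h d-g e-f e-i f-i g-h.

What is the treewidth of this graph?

A width-2 tree decomposition is:
Bags: B1 = {a, b, g}  B2 = {a, b, f}  B3 = {a, e, f}  B4 = {b, g, h}  B5 = {a, b, c}  B6 = {a, d, g}  B7 = {e, f, i}
Tree: B1–B2, B2–B3, B1–B4, B2–B5, B1–B6, B3–B7
The largest bag has 3 vertices, giving width 2; this decomposition certifies tw(G) ≤ 2. On the other hand G contains the 3-clique {b, g, h}. A clique must lie in a single bag of any decomposition, so no decomposition can have width below 2. Combining the bounds, tw(G) = 2.

2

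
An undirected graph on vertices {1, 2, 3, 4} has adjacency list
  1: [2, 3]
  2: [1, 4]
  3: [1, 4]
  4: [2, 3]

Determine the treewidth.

2

A width-2 tree decomposition is:
Bags: B1 = {1, 3, 4}  B2 = {1, 2, 4}
Tree: B1–B2
Each bag holds 3 vertices, so the decomposition has width 2, which upper-bounds the treewidth. For the lower bound, G contains the cycle 1–3–4–2–1, so G is not a forest; only forests have treewidth ≤ 1, hence tw(G) ≥ 2. Combining the bounds, tw(G) = 2.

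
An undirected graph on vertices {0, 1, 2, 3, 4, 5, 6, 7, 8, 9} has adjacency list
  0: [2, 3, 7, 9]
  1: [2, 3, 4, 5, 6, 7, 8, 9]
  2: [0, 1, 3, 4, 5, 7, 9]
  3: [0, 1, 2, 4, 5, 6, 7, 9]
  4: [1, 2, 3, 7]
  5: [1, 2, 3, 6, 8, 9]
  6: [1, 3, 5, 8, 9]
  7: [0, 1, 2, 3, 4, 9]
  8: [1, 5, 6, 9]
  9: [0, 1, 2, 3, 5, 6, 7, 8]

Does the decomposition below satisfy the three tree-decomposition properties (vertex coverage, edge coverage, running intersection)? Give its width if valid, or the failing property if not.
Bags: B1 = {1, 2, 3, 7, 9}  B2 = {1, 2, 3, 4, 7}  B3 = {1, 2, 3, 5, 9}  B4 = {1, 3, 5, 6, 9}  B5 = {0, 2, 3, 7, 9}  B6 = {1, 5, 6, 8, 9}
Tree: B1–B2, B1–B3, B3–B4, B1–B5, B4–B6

Checking the three conditions: (i) the bags cover all of {0, 1, 2, 3, 4, 5, 6, 7, 8, 9}; (ii) for each edge, some bag contains both endpoints; (iii) the bags containing any fixed vertex form a subtree. All hold, so the decomposition is valid with width 5 − 1 = 4.

Yes; width 4.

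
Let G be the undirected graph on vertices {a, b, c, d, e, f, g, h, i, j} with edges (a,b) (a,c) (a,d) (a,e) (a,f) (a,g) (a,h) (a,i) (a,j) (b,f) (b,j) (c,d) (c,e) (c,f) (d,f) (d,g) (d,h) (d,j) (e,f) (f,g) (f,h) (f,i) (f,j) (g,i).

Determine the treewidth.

A width-3 tree decomposition is:
Bags: B1 = {a, d, f, j}  B2 = {a, d, f, g}  B3 = {a, c, d, f}  B4 = {a, f, g, i}  B5 = {a, b, f, j}  B6 = {a, c, e, f}  B7 = {a, d, f, h}
Tree: B1–B2, B1–B3, B2–B4, B1–B5, B3–B6, B2–B7
The largest bag has 4 vertices, giving width 3; this decomposition certifies tw(G) ≤ 3. Conversely, {a, d, f, g} is a clique of size 4, and the vertices of any clique must share a bag in every tree decomposition; so some bag has ≥ 4 vertices and tw(G) ≥ 3. Hence tw(G) = 3 exactly.

3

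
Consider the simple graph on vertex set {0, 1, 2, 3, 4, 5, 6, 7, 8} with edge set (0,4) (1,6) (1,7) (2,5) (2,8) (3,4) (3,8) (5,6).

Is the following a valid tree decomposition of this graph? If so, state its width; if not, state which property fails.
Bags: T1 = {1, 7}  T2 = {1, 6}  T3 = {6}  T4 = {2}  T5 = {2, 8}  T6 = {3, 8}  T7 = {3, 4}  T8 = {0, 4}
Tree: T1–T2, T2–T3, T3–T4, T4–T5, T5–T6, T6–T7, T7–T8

A tree decomposition must satisfy three properties: every vertex lies in some bag; for every edge, both endpoints lie together in some bag; and for every vertex, the bags containing it form a connected subtree. Here vertex 5 appears in no bag, so the decomposition is invalid.

No — vertex 5 appears in no bag.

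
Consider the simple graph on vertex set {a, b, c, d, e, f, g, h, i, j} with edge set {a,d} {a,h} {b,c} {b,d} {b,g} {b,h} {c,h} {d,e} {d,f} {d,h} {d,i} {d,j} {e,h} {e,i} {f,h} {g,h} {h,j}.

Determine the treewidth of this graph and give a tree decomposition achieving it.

Each bag holds 3 vertices, so the decomposition has width 2, which upper-bounds the treewidth. On the other hand G contains the 3-clique {d, f, h}. A clique must lie in a single bag of any decomposition, so no decomposition can have width below 2. The upper and lower bounds meet at 2, so that is the treewidth.

Treewidth 2.
Bags: B1 = {d, f, h}  B2 = {b, d, h}  B3 = {d, h, j}  B4 = {d, e, h}  B5 = {d, e, i}  B6 = {a, d, h}  B7 = {b, c, h}  B8 = {b, g, h}
Tree: B1–B2, B2–B3, B2–B4, B4–B5, B3–B6, B2–B7, B2–B8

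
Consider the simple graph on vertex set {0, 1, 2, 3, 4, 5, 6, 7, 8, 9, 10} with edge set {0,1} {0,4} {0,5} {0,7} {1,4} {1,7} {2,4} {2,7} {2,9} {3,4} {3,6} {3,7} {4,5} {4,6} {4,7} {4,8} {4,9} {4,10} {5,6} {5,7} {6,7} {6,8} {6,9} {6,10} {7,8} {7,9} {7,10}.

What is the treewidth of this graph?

A width-3 tree decomposition is:
Bags: B1 = {4, 6, 7, 10}  B2 = {4, 6, 7, 9}  B3 = {2, 4, 7, 9}  B4 = {4, 5, 6, 7}  B5 = {3, 4, 6, 7}  B6 = {4, 6, 7, 8}  B7 = {0, 4, 5, 7}  B8 = {0, 1, 4, 7}
Tree: B1–B2, B2–B3, B2–B4, B4–B5, B2–B6, B4–B7, B7–B8
Each bag holds 4 vertices, so the decomposition has width 3, which upper-bounds the treewidth. Conversely, {0, 1, 4, 7} is a clique of size 4, and the vertices of any clique must share a bag in every tree decomposition; so some bag has ≥ 4 vertices and tw(G) ≥ 3. Hence tw(G) = 3 exactly.

3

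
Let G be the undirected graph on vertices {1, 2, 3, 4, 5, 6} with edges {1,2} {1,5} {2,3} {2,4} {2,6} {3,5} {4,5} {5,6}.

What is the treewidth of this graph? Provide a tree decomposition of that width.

The largest bag has 3 vertices, giving width 2; this decomposition certifies tw(G) ≤ 2. The edges 4–5–1–2–4 form a cycle, so G is not a tree and its treewidth is at least 2. Hence tw(G) = 2 exactly.

Treewidth 2.
Bags: B1 = {2, 4, 5}  B2 = {1, 2, 5}  B3 = {2, 5, 6}  B4 = {2, 3, 5}
Tree: B1–B2, B2–B3, B3–B4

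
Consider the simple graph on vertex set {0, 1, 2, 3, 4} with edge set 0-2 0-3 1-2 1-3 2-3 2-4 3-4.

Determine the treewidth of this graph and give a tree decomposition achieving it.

Treewidth 2.
Bags: B1 = {2, 3, 4}  B2 = {1, 2, 3}  B3 = {0, 2, 3}
Tree: B1–B2, B2–B3

Each bag holds 3 vertices, so the decomposition has width 2, which upper-bounds the treewidth. Conversely, {0, 2, 3} is a clique of size 3, and the vertices of any clique must share a bag in every tree decomposition; so some bag has ≥ 3 vertices and tw(G) ≥ 2. The upper and lower bounds meet at 2, so that is the treewidth.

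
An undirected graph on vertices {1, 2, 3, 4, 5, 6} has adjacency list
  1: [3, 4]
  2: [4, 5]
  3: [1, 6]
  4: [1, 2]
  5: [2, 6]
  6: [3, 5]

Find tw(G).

A width-2 tree decomposition is:
Bags: B1 = {2, 5, 6}  B2 = {2, 4, 6}  B3 = {1, 4, 6}  B4 = {1, 3, 6}
Tree: B1–B2, B2–B3, B3–B4
Every bag has size at most 3, so the width is 3 − 1 = 2 and tw(G) ≤ 2. The edges 6–5–2–4–1–3–6 form a cycle, so G is not a tree and its treewidth is at least 2. Therefore the treewidth is 2.

2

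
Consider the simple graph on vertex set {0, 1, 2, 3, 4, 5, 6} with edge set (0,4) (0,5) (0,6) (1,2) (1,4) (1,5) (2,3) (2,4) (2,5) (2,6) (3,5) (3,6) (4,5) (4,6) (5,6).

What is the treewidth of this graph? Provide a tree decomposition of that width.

Treewidth 3.
Bags: B1 = {0, 4, 5, 6}  B2 = {2, 4, 5, 6}  B3 = {2, 3, 5, 6}  B4 = {1, 2, 4, 5}
Tree: B1–B2, B2–B3, B2–B4

Every bag has size at most 4, so the width is 4 − 1 = 3 and tw(G) ≤ 3. For the lower bound, the 4 vertices {0, 4, 5, 6} are pairwise adjacent, and any tree decomposition puts a clique entirely inside one bag — forcing width ≥ 3. Therefore the treewidth is 3.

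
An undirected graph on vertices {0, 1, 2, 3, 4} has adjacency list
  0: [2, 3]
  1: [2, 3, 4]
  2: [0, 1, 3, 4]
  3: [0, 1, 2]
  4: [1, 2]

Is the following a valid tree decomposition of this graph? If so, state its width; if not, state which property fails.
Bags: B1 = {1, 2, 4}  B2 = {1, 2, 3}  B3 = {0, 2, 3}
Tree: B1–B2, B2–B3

Vertex coverage: the bags together contain {0, 1, 2, 3, 4}, the full vertex set. Edge coverage: each edge of G has both endpoints in at least one bag. Running intersection: for every vertex, the bags containing it form a connected subtree. All three properties hold, so this is a valid tree decomposition of width max|bag| − 1 = 2, and hence tw(G) ≤ 2.

Yes; width 2.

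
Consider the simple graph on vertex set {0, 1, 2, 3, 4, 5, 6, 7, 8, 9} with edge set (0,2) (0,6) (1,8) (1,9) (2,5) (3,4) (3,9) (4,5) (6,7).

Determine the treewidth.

1

A width-1 tree decomposition is:
Bags: B1 = {1, 8}  B2 = {1, 9}  B3 = {3, 9}  B4 = {3, 4}  B5 = {4, 5}  B6 = {2, 5}  B7 = {0, 2}  B8 = {0, 6}  B9 = {6, 7}
Tree: B1–B2, B2–B3, B3–B4, B4–B5, B5–B6, B6–B7, B7–B8, B8–B9
Every bag has size at most 2, so the width is 2 − 1 = 1 and tw(G) ≤ 1. G has an edge, so its treewidth is at least 1. Hence tw(G) = 1 exactly.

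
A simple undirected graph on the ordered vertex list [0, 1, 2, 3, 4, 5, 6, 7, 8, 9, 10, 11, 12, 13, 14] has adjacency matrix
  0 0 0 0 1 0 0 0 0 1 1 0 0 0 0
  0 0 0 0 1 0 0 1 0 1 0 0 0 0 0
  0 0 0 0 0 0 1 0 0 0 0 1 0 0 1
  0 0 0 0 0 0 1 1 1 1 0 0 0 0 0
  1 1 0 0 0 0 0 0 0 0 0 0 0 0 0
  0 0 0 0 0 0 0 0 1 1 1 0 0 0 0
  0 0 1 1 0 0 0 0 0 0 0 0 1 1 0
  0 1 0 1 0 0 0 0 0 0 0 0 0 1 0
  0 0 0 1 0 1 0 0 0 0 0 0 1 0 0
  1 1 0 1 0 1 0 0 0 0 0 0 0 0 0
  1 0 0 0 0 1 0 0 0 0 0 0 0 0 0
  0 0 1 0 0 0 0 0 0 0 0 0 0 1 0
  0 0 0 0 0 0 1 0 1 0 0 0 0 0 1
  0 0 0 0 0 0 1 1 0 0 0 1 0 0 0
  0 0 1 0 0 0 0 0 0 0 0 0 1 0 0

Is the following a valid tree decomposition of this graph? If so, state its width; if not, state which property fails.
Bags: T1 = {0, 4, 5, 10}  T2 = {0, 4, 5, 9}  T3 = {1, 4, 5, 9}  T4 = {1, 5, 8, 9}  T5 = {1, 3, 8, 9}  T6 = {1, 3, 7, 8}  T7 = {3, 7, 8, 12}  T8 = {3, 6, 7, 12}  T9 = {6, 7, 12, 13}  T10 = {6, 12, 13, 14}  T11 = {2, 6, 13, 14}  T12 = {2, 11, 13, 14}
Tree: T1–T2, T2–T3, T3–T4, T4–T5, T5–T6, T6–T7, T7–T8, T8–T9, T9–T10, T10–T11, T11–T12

Every vertex of G appears in some bag (union = {0, 1, 2, 3, 4, 5, 6, 7, 8, 9, 10, 11, 12, 13, 14}); every edge is covered by a bag; and for each vertex v the set of bags containing v is connected in the bag tree. The decomposition is therefore valid. The largest bag has 4 vertices, so the width is 3.

Yes; width 3.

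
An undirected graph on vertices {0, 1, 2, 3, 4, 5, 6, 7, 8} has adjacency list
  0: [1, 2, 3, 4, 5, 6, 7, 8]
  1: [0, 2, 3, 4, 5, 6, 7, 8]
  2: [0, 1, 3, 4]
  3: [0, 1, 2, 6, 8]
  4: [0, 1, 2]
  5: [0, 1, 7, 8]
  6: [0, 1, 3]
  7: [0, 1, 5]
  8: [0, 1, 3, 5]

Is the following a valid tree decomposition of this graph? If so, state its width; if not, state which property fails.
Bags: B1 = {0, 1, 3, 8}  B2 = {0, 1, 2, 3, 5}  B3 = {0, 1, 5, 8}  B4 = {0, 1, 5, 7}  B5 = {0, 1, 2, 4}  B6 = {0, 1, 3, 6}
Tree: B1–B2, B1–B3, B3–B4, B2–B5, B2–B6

No — bags containing vertex 5 are not connected in the tree.

A tree decomposition must satisfy three properties: every vertex lies in some bag; for every edge, both endpoints lie together in some bag; and for every vertex, the bags containing it form a connected subtree. Here bags containing vertex 5 are not connected in the tree, so the decomposition is invalid.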